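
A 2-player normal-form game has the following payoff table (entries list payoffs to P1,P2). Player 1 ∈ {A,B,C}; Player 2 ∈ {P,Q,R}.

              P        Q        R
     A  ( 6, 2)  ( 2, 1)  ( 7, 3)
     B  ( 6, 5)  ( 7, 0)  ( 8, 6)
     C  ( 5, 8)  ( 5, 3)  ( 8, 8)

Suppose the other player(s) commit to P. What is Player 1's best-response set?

argmax u_1 = {A,B}

u_1(A vs P) = 6
u_1(B vs P) = 6
u_1(C vs P) = 5
max payoff 6 at {A,B}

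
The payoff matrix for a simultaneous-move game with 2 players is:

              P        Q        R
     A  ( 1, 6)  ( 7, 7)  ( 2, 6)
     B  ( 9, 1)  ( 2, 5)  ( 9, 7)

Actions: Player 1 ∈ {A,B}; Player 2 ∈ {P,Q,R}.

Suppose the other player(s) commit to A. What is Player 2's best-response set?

P2 best: {Q}

u_2(P vs A) = 6
u_2(Q vs A) = 7
u_2(R vs A) = 6
max payoff 7 at {Q}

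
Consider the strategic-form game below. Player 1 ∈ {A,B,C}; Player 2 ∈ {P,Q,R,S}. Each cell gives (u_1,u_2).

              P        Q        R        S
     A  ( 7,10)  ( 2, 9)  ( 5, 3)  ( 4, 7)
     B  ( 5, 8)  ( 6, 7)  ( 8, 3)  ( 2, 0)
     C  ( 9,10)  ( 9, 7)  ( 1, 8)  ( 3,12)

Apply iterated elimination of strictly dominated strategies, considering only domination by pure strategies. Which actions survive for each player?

IESDS → P1:{A,C} P2:{P,S}

P2 drop Q (P beats it: A:10>9 B:8>7 C:10>7)
P2 drop R (P beats it: A:10>3 B:8>3 C:10>8)
P1 drop B (A beats it: P:7>5 S:4>2)
P1→{A,C} P2→{P,S}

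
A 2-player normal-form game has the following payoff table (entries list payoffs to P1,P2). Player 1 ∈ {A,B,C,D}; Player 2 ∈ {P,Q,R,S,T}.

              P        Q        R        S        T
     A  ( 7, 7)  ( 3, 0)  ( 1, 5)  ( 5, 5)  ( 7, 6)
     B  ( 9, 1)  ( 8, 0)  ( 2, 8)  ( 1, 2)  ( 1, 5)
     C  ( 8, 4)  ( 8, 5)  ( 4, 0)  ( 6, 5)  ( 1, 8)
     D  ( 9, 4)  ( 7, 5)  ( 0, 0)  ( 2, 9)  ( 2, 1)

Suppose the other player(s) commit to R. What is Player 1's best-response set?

BR_1 = {C}

u_1(A vs R) = 1
u_1(B vs R) = 2
u_1(C vs R) = 4
u_1(D vs R) = 0
max payoff 4 at {C}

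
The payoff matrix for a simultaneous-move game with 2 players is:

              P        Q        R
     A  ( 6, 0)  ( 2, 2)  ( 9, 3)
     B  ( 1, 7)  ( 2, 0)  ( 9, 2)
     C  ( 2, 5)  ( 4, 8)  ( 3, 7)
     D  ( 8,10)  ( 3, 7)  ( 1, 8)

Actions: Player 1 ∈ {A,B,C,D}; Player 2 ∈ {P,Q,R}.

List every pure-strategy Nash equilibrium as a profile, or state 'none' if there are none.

(A,P): not NE [P1→D gives 8>6; P2→R gives 3>0]
(A,Q): not NE [P1→C gives 4>2; P2→R gives 3>2]
(A,R): NE
(B,P): not NE [P1→D gives 8>1]
(B,Q): not NE [P1→C gives 4>2; P2→P gives 7>0]
(B,R): not NE [P2→P gives 7>2]
(C,P): not NE [P1→D gives 8>2; P2→Q gives 8>5]
(C,Q): NE
(C,R): not NE [P1→B gives 9>3; P2→Q gives 8>7]
(D,P): NE
(D,Q): not NE [P1→C gives 4>3; P2→P gives 10>7]
(D,R): not NE [P1→B gives 9>1; P2→P gives 10>8]

Nash profiles: (A,R), (C,Q), (D,P)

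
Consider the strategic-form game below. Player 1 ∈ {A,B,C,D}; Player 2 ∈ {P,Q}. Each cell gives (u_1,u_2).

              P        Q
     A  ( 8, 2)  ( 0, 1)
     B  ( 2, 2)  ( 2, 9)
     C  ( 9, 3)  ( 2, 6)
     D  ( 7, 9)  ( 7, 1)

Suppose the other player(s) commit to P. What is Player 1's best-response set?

P1 best: {C}

u_1(A vs P) = 8
u_1(B vs P) = 2
u_1(C vs P) = 9
u_1(D vs P) = 7
max payoff 9 at {C}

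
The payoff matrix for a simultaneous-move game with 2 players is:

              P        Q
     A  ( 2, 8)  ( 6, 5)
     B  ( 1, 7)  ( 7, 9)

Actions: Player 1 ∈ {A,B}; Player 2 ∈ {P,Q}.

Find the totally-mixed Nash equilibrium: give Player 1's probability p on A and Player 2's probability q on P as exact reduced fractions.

P1 mixes 2/5 on A; P2 mixes 1/2 on P

P1 indiff ⇒ q·2+(1-q)·6 = q·1+(1-q)·7 ⇒ q(1) = (1-q)(1) ⇒ q = 1/2
P2 indiff ⇒ p·8+(1-p)·7 = p·5+(1-p)·9 ⇒ p(3) = (1-p)(2) ⇒ p = 2/5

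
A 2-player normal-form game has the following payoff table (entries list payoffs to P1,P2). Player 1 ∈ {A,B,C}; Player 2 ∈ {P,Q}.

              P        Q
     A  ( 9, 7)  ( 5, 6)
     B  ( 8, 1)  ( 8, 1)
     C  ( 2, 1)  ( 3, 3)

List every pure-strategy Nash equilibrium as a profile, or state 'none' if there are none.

Nash profiles: (A,P), (B,Q)

(A,P): NE
(A,Q): not NE [P1→B gives 8>5; P2→P gives 7>6]
(B,P): not NE [P1→A gives 9>8]
(B,Q): NE
(C,P): not NE [P1→A gives 9>2; P2→Q gives 3>1]
(C,Q): not NE [P1→B gives 8>3]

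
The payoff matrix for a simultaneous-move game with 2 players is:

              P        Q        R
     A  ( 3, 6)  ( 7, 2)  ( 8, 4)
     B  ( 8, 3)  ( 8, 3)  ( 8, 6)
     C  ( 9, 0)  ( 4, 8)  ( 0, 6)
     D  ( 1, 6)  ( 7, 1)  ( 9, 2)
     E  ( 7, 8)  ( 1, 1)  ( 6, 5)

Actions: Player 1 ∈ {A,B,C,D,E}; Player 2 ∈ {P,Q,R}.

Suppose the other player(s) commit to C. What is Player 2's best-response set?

argmax u_2 = {Q}

u_2(P vs C) = 0
u_2(Q vs C) = 8
u_2(R vs C) = 6
max payoff 8 at {Q}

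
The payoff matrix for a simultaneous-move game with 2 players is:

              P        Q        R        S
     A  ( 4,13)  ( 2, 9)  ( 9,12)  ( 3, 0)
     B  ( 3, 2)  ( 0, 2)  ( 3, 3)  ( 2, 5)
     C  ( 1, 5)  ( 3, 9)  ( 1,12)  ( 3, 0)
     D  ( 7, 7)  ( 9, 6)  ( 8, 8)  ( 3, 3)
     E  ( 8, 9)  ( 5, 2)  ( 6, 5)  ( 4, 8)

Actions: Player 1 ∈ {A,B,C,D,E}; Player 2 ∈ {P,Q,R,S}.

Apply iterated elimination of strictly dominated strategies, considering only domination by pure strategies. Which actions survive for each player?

Remaining: P1:{A,D,E} P2:{P,R}

P1 drop B (A beats it: P:4>3 Q:2>0 R:9>3 S:3>2)
P1 drop C (E beats it: P:8>1 Q:5>3 R:6>1 S:4>3)
P2 drop Q (P beats it: A:13>9 D:7>6 E:9>2)
P2 drop S (P beats it: A:13>0 D:7>3 E:9>8)
P1→{A,D,E} P2→{P,R}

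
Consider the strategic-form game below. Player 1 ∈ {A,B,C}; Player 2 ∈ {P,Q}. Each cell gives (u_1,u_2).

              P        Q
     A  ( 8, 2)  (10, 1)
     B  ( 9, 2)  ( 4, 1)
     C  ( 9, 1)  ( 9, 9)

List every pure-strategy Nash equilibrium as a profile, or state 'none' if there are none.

(A,P): not NE [P1→C gives 9>8]
(A,Q): not NE [P2→P gives 2>1]
(B,P): NE
(B,Q): not NE [P1→A gives 10>4; P2→P gives 2>1]
(C,P): not NE [P2→Q gives 9>1]
(C,Q): not NE [P1→A gives 10>9]

PSNE = {(B,P)}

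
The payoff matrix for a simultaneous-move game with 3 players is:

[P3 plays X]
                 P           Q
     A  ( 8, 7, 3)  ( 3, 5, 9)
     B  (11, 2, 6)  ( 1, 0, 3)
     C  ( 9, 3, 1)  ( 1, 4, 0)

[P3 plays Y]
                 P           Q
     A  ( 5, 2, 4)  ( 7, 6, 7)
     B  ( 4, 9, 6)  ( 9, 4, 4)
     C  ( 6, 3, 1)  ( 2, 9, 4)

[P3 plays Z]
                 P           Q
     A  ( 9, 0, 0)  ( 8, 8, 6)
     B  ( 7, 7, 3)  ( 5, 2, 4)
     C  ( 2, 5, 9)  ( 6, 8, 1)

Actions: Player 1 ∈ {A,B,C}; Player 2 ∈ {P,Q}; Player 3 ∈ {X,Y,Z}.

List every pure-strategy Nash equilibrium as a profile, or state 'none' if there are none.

PSNE = {(B,P,X)}

(A,P,X): not NE [P1→B gives 11>8; P3→Y gives 4>3]
(A,P,Y): not NE [P1→C gives 6>5; P2→Q gives 6>2]
(A,P,Z): not NE [P2→Q gives 8>0; P3→Y gives 4>0]
(A,Q,X): not NE [P2→P gives 7>5]
(A,Q,Y): not NE [P1→B gives 9>7; P3→X gives 9>7]
(A,Q,Z): not NE [P3→X gives 9>6]
(B,P,X): NE
(B,P,Y): not NE [P1→C gives 6>4]
(B,P,Z): not NE [P1→A gives 9>7; P3→Y gives 6>3]
(B,Q,X): not NE [P1→A gives 3>1; P2→P gives 2>0; P3→Z gives 4>3]
(B,Q,Y): not NE [P2→P gives 9>4]
(B,Q,Z): not NE [P1→A gives 8>5; P2→P gives 7>2]
(C,P,X): not NE [P1→B gives 11>9; P2→Q gives 4>3; P3→Z gives 9>1]
(C,P,Y): not NE [P2→Q gives 9>3; P3→Z gives 9>1]
(C,P,Z): not NE [P1→A gives 9>2; P2→Q gives 8>5]
(C,Q,X): not NE [P1→A gives 3>1; P3→Y gives 4>0]
(C,Q,Y): not NE [P1→B gives 9>2]
(C,Q,Z): not NE [P1→A gives 8>6; P3→Y gives 4>1]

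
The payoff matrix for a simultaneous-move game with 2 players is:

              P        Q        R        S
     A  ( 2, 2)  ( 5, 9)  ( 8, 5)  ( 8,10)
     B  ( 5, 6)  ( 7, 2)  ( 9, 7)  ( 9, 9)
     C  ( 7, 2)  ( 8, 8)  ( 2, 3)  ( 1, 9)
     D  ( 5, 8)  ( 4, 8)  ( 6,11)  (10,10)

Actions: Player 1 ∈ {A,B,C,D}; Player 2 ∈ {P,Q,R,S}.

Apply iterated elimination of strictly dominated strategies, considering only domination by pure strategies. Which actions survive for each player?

IESDS → P1:{B,D} P2:{R,S}

P1 drop A (B beats it: P:5>2 Q:7>5 R:9>8 S:9>8)
P2 drop P (R beats it: B:7>6 C:3>2 D:11>8)
P2 drop Q (S beats it: B:9>2 C:9>8 D:10>8)
P1 drop C (B beats it: R:9>2 S:9>1)
P1→{B,D} P2→{R,S}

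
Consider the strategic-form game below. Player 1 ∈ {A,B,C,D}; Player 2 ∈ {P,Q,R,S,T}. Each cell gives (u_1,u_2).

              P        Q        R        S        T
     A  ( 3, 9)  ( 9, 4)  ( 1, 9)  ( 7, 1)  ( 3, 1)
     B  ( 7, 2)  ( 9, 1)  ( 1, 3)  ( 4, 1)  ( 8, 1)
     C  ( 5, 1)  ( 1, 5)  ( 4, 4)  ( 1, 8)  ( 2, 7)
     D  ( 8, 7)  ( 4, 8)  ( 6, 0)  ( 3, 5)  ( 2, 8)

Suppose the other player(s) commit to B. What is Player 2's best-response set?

u_2(P vs B) = 2
u_2(Q vs B) = 1
u_2(R vs B) = 3
u_2(S vs B) = 1
u_2(T vs B) = 1
max payoff 3 at {R}

argmax u_2 = {R}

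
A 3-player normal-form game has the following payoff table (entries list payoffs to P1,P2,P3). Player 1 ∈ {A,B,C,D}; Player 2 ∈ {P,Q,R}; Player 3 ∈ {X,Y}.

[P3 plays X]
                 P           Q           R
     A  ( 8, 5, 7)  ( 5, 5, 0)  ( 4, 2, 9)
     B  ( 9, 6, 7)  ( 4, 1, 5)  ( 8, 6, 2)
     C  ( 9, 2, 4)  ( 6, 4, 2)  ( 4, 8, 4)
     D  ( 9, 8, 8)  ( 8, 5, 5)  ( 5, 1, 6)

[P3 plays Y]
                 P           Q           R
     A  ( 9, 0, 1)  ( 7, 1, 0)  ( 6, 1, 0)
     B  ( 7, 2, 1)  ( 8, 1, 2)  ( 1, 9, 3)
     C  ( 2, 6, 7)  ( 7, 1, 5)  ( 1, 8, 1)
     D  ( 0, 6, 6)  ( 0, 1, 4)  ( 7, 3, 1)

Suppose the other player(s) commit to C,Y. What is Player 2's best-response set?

BR_2 = {R}

u_2(P vs C,Y) = 6
u_2(Q vs C,Y) = 1
u_2(R vs C,Y) = 8
max payoff 8 at {R}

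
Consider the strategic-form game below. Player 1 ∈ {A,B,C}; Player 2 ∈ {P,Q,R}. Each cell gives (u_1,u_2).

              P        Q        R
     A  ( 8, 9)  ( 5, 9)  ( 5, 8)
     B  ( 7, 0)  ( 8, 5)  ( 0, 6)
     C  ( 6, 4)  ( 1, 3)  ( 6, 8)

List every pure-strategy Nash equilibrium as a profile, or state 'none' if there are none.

(A,P): NE
(A,Q): not NE [P1→B gives 8>5]
(A,R): not NE [P1→C gives 6>5; P2→Q gives 9>8]
(B,P): not NE [P1→A gives 8>7; P2→R gives 6>0]
(B,Q): not NE [P2→R gives 6>5]
(B,R): not NE [P1→C gives 6>0]
(C,P): not NE [P1→A gives 8>6; P2→R gives 8>4]
(C,Q): not NE [P1→B gives 8>1; P2→R gives 8>3]
(C,R): NE

Nash profiles: (A,P), (C,R)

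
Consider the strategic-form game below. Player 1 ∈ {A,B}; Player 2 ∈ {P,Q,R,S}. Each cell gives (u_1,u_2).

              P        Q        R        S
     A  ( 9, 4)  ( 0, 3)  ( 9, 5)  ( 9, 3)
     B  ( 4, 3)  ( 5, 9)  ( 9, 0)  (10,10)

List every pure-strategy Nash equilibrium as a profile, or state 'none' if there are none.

(A,P): not NE [P2→R gives 5>4]
(A,Q): not NE [P1→B gives 5>0; P2→R gives 5>3]
(A,R): NE
(A,S): not NE [P1→B gives 10>9; P2→R gives 5>3]
(B,P): not NE [P1→A gives 9>4; P2→S gives 10>3]
(B,Q): not NE [P2→S gives 10>9]
(B,R): not NE [P2→S gives 10>0]
(B,S): NE

PSNE = {(A,R), (B,S)}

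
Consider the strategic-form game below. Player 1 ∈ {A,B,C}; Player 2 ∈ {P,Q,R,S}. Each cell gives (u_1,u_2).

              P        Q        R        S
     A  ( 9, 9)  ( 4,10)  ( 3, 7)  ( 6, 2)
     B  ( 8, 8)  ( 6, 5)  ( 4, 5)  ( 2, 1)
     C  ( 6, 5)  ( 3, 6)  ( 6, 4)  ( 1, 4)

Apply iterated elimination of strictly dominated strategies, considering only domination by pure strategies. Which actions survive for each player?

P2 drop R (P beats it: A:9>7 B:8>5 C:5>4)
P1 drop C (A beats it: P:9>6 Q:4>3 S:6>1)
P2 drop S (P beats it: A:9>2 B:8>1)
P1→{A,B} P2→{P,Q}

Remaining: P1:{A,B} P2:{P,Q}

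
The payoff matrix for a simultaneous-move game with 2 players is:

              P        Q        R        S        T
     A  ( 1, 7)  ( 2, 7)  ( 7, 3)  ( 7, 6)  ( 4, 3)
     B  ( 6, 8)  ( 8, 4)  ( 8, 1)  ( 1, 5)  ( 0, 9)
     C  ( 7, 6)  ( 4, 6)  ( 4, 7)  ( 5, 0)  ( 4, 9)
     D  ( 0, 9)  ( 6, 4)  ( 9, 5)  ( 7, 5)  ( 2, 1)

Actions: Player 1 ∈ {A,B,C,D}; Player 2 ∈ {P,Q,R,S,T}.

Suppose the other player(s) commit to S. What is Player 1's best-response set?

argmax u_1 = {A,D}

u_1(A vs S) = 7
u_1(B vs S) = 1
u_1(C vs S) = 5
u_1(D vs S) = 7
max payoff 7 at {A,D}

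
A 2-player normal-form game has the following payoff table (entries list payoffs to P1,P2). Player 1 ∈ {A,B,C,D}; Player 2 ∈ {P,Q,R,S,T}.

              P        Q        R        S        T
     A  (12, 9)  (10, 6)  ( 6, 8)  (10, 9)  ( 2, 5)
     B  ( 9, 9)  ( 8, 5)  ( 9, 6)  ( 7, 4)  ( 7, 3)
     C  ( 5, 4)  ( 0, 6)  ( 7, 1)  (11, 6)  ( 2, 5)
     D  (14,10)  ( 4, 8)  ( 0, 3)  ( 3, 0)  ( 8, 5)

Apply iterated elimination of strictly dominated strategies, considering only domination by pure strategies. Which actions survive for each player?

P2 drop R (P beats it: A:9>8 B:9>6 C:4>1 D:10>3)
P2 drop T (Q beats it: A:6>5 B:5>3 C:6>5 D:8>5)
P1 drop B (A beats it: P:12>9 Q:10>8 S:10>7)
P1→{A,C,D} P2→{P,Q,S}

IESDS → P1:{A,C,D} P2:{P,Q,S}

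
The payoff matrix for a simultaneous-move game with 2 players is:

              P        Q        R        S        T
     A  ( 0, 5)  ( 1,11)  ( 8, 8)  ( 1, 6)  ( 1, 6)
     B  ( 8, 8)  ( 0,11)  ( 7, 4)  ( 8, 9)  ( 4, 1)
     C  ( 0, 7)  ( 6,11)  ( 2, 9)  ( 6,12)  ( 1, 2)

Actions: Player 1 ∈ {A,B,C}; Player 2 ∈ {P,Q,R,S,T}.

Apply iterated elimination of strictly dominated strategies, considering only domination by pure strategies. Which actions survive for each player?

IESDS → P1:{B,C} P2:{Q,S}

P2 drop P (Q beats it: A:11>5 B:11>8 C:11>7)
P2 drop R (Q beats it: A:11>8 B:11>4 C:11>9)
P2 drop T (Q beats it: A:11>6 B:11>1 C:11>2)
P1 drop A (C beats it: Q:6>1 S:6>1)
P1→{B,C} P2→{Q,S}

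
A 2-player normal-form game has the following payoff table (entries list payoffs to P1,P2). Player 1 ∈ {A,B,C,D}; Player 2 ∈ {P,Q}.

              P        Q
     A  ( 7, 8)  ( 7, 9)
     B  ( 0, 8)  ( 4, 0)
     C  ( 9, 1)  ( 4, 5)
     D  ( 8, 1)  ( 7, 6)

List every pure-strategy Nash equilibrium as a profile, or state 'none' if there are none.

(A,P): not NE [P1→C gives 9>7; P2→Q gives 9>8]
(A,Q): NE
(B,P): not NE [P1→C gives 9>0]
(B,Q): not NE [P1→D gives 7>4; P2→P gives 8>0]
(C,P): not NE [P2→Q gives 5>1]
(C,Q): not NE [P1→D gives 7>4]
(D,P): not NE [P1→C gives 9>8; P2→Q gives 6>1]
(D,Q): NE

PSNE = {(A,Q), (D,Q)}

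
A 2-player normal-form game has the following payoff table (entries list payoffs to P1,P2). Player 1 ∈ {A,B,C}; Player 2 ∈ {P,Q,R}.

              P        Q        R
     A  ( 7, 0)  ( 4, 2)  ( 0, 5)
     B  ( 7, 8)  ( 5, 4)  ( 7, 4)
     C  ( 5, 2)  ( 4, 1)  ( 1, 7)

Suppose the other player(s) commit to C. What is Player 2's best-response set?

BR_2 = {R}

u_2(P vs C) = 2
u_2(Q vs C) = 1
u_2(R vs C) = 7
max payoff 7 at {R}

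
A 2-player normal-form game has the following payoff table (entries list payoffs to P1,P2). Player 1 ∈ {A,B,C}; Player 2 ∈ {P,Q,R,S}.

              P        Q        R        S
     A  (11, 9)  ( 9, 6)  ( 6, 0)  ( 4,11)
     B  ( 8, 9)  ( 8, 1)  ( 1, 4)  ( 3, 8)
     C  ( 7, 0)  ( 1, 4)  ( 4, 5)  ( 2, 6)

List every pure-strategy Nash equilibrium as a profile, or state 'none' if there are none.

(A,P): not NE [P2→S gives 11>9]
(A,Q): not NE [P2→S gives 11>6]
(A,R): not NE [P2→S gives 11>0]
(A,S): NE
(B,P): not NE [P1→A gives 11>8]
(B,Q): not NE [P1→A gives 9>8; P2→P gives 9>1]
(B,R): not NE [P1→A gives 6>1; P2→P gives 9>4]
(B,S): not NE [P1→A gives 4>3; P2→P gives 9>8]
(C,P): not NE [P1→A gives 11>7; P2→S gives 6>0]
(C,Q): not NE [P1→A gives 9>1; P2→S gives 6>4]
(C,R): not NE [P1→A gives 6>4; P2→S gives 6>5]
(C,S): not NE [P1→A gives 4>2]

Nash profiles: (A,S)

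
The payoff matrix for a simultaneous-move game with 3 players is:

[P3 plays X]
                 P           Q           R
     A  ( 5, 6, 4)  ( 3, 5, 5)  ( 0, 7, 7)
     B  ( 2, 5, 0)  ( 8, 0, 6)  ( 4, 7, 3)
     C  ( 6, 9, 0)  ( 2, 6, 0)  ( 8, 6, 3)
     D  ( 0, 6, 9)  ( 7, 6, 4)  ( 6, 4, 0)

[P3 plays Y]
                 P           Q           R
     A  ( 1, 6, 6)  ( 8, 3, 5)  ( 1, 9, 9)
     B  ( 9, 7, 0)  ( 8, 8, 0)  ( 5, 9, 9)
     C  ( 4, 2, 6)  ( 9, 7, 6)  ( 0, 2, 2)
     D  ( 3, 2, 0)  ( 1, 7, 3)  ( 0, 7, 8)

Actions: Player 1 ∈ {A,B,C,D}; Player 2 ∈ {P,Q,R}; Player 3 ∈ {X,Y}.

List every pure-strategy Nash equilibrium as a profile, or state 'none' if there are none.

PSNE = {(B,R,Y), (C,Q,Y)}

(A,P,X): not NE [P1→C gives 6>5; P2→R gives 7>6; P3→Y gives 6>4]
(A,P,Y): not NE [P1→B gives 9>1; P2→R gives 9>6]
(A,Q,X): not NE [P1→B gives 8>3; P2→R gives 7>5]
(A,Q,Y): not NE [P1→C gives 9>8; P2→R gives 9>3]
(A,R,X): not NE [P1→C gives 8>0; P3→Y gives 9>7]
(A,R,Y): not NE [P1→B gives 5>1]
(B,P,X): not NE [P1→C gives 6>2; P2→R gives 7>5]
(B,P,Y): not NE [P2→R gives 9>7]
(B,Q,X): not NE [P2→R gives 7>0]
(B,Q,Y): not NE [P1→C gives 9>8; P2→R gives 9>8; P3→X gives 6>0]
(B,R,X): not NE [P1→C gives 8>4; P3→Y gives 9>3]
(B,R,Y): NE
(C,P,X): not NE [P3→Y gives 6>0]
(C,P,Y): not NE [P1→B gives 9>4; P2→Q gives 7>2]
(C,Q,X): not NE [P1→B gives 8>2; P2→P gives 9>6; P3→Y gives 6>0]
(C,Q,Y): NE
(C,R,X): not NE [P2→P gives 9>6]
(C,R,Y): not NE [P1→B gives 5>0; P2→Q gives 7>2; P3→X gives 3>2]
(D,P,X): not NE [P1→C gives 6>0]
(D,P,Y): not NE [P1→B gives 9>3; P2→R gives 7>2; P3→X gives 9>0]
(D,Q,X): not NE [P1→B gives 8>7]
(D,Q,Y): not NE [P1→C gives 9>1; P3→X gives 4>3]
(D,R,X): not NE [P1→C gives 8>6; P2→Q gives 6>4; P3→Y gives 8>0]
(D,R,Y): not NE [P1→B gives 5>0]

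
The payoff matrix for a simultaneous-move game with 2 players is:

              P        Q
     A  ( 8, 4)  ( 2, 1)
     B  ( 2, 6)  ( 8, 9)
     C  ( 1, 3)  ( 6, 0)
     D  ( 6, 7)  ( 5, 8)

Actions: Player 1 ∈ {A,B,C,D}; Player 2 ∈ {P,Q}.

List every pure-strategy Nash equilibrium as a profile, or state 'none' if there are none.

Nash profiles: (A,P), (B,Q)

(A,P): NE
(A,Q): not NE [P1→B gives 8>2; P2→P gives 4>1]
(B,P): not NE [P1→A gives 8>2; P2→Q gives 9>6]
(B,Q): NE
(C,P): not NE [P1→A gives 8>1]
(C,Q): not NE [P1→B gives 8>6; P2→P gives 3>0]
(D,P): not NE [P1→A gives 8>6; P2→Q gives 8>7]
(D,Q): not NE [P1→B gives 8>5]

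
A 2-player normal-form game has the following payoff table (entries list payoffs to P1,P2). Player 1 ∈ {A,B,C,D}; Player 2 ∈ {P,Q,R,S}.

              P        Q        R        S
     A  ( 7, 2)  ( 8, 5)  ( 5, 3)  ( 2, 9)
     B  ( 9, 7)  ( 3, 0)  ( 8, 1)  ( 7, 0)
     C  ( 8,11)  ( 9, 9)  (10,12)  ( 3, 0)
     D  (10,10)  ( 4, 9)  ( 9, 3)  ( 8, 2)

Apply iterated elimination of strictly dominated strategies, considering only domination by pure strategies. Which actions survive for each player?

P1 drop A (C beats it: P:8>7 Q:9>8 R:10>5 S:3>2)
P1 drop B (D beats it: P:10>9 Q:4>3 R:9>8 S:8>7)
P2 drop Q (P beats it: C:11>9 D:10>9)
P2 drop S (P beats it: C:11>0 D:10>2)
P1→{C,D} P2→{P,R}

IESDS → P1:{C,D} P2:{P,R}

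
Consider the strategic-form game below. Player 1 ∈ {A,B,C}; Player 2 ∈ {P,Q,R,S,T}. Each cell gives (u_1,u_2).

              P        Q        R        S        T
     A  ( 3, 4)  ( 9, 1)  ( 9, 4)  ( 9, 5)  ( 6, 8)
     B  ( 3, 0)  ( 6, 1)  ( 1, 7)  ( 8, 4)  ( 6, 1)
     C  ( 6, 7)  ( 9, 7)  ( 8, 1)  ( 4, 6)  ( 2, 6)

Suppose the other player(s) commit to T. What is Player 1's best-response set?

u_1(A vs T) = 6
u_1(B vs T) = 6
u_1(C vs T) = 2
max payoff 6 at {A,B}

BR_1 = {A,B}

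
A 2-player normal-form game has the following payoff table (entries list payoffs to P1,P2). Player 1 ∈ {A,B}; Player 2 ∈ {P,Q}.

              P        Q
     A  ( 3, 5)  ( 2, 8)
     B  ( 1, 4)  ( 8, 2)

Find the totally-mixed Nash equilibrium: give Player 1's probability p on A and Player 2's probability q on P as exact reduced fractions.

P1 indiff ⇒ q·3+(1-q)·2 = q·1+(1-q)·8 ⇒ q(2) = (1-q)(6) ⇒ q = 3/4
P2 indiff ⇒ p·5+(1-p)·4 = p·8+(1-p)·2 ⇒ p(-3) = (1-p)(-2) ⇒ p = 2/5

(p,q) = (2/5, 3/4)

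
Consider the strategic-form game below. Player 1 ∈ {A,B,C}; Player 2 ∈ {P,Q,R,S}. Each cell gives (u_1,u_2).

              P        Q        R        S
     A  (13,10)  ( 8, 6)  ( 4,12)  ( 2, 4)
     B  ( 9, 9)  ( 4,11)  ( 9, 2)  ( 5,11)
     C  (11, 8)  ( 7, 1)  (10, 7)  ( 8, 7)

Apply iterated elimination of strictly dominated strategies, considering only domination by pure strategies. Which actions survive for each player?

P1 drop B (C beats it: P:11>9 Q:7>4 R:10>9 S:8>5)
P2 drop Q (P beats it: A:10>6 C:8>1)
P2 drop S (P beats it: A:10>4 C:8>7)
P1→{A,C} P2→{P,R}

Survivors P1:{A,C} P2:{P,R}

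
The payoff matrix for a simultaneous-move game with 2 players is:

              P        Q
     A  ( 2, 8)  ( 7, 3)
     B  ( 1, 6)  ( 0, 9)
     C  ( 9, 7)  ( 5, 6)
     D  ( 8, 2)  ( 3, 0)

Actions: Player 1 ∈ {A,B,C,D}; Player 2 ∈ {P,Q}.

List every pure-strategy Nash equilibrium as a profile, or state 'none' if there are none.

(A,P): not NE [P1→C gives 9>2]
(A,Q): not NE [P2→P gives 8>3]
(B,P): not NE [P1→C gives 9>1; P2→Q gives 9>6]
(B,Q): not NE [P1→A gives 7>0]
(C,P): NE
(C,Q): not NE [P1→A gives 7>5; P2→P gives 7>6]
(D,P): not NE [P1→C gives 9>8]
(D,Q): not NE [P1→A gives 7>3; P2→P gives 2>0]

PSNE = {(C,P)}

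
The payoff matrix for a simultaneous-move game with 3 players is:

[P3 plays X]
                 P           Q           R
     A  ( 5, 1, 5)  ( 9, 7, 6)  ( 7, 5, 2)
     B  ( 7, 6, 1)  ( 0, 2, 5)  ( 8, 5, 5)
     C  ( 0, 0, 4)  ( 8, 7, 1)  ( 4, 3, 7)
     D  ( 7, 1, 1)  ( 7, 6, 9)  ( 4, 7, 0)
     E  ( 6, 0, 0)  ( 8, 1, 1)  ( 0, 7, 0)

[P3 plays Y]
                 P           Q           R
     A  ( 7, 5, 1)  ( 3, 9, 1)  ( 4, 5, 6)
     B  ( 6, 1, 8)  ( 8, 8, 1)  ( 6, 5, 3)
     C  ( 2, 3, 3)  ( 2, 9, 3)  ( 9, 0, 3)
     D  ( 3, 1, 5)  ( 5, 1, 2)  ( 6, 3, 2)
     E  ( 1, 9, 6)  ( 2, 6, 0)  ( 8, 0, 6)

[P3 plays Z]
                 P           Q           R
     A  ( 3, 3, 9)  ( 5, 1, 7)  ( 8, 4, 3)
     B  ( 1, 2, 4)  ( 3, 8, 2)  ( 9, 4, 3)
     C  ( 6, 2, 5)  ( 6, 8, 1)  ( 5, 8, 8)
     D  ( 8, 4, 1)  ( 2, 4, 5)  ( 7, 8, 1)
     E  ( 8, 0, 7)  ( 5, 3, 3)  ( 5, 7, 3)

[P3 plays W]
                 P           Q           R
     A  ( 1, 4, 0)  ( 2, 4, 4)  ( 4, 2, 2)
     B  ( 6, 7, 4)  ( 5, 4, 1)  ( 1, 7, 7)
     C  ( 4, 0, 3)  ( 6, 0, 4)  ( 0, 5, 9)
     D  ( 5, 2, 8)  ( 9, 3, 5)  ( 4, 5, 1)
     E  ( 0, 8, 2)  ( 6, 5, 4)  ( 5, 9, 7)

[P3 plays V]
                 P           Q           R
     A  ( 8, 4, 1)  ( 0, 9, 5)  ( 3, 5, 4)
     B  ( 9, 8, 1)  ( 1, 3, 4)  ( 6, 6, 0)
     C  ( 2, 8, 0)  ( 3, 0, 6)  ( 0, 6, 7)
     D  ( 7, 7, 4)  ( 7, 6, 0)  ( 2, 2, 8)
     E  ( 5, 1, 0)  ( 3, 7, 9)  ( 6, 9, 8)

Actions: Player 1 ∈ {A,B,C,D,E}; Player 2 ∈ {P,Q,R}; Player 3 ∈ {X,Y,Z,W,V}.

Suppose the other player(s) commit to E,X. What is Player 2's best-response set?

u_2(P vs E,X) = 0
u_2(Q vs E,X) = 1
u_2(R vs E,X) = 7
max payoff 7 at {R}

BR_2 = {R}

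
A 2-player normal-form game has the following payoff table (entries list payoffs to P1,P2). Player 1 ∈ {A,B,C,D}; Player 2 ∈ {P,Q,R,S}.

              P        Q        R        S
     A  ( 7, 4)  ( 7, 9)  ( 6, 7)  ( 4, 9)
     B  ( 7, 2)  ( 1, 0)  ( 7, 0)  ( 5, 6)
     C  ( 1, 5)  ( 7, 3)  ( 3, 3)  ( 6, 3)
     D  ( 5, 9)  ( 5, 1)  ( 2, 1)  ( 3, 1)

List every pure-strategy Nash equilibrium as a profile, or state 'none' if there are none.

(A,P): not NE [P2→S gives 9>4]
(A,Q): NE
(A,R): not NE [P1→B gives 7>6; P2→S gives 9>7]
(A,S): not NE [P1→C gives 6>4]
(B,P): not NE [P2→S gives 6>2]
(B,Q): not NE [P1→C gives 7>1; P2→S gives 6>0]
(B,R): not NE [P2→S gives 6>0]
(B,S): not NE [P1→C gives 6>5]
(C,P): not NE [P1→B gives 7>1]
(C,Q): not NE [P2→P gives 5>3]
(C,R): not NE [P1→B gives 7>3; P2→P gives 5>3]
(C,S): not NE [P2→P gives 5>3]
(D,P): not NE [P1→B gives 7>5]
(D,Q): not NE [P1→C gives 7>5; P2→P gives 9>1]
(D,R): not NE [P1→B gives 7>2; P2→P gives 9>1]
(D,S): not NE [P1→C gives 6>3; P2→P gives 9>1]

NE set: (A,Q)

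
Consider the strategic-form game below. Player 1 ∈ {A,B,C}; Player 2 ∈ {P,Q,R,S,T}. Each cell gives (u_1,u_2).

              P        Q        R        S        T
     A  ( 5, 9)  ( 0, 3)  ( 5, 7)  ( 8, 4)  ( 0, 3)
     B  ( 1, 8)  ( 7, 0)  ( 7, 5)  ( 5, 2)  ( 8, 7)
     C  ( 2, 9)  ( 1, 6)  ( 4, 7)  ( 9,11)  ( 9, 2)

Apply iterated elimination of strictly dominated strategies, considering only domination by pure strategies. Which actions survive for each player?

Survivors P1:{A,C} P2:{P,S}

P2 drop Q (P beats it: A:9>3 B:8>0 C:9>6)
P2 drop R (P beats it: A:9>7 B:8>5 C:9>7)
P1 drop B (C beats it: P:2>1 S:9>5 T:9>8)
P2 drop T (P beats it: A:9>3 C:9>2)
P1→{A,C} P2→{P,S}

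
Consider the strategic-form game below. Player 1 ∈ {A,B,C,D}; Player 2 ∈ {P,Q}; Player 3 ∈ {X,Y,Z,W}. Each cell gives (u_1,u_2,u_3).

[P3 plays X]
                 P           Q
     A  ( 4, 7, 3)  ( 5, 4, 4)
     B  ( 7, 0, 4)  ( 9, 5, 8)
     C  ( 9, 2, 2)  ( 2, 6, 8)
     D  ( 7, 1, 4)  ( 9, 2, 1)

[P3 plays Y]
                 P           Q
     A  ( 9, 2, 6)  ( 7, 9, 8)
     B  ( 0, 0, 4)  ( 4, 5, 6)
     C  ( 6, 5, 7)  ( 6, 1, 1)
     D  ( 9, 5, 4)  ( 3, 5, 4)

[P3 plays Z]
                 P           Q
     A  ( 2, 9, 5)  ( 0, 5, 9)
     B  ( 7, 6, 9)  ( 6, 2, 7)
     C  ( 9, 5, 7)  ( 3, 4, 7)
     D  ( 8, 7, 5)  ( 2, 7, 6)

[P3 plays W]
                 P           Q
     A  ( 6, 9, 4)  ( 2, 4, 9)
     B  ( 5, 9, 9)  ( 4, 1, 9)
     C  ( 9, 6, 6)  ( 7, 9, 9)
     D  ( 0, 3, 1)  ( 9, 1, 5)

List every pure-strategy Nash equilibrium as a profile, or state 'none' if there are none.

(A,P,X): not NE [P1→C gives 9>4; P3→Y gives 6>3]
(A,P,Y): not NE [P2→Q gives 9>2]
(A,P,Z): not NE [P1→C gives 9>2; P3→Y gives 6>5]
(A,P,W): not NE [P1→C gives 9>6; P3→Y gives 6>4]
(A,Q,X): not NE [P1→D gives 9>5; P2→P gives 7>4; P3→W gives 9>4]
(A,Q,Y): not NE [P3→W gives 9>8]
(A,Q,Z): not NE [P1→B gives 6>0; P2→P gives 9>5]
(A,Q,W): not NE [P1→D gives 9>2; P2→P gives 9>4]
(B,P,X): not NE [P1→C gives 9>7; P2→Q gives 5>0; P3→W gives 9>4]
(B,P,Y): not NE [P1→D gives 9>0; P2→Q gives 5>0; P3→W gives 9>4]
(B,P,Z): not NE [P1→C gives 9>7]
(B,P,W): not NE [P1→C gives 9>5]
(B,Q,X): not NE [P3→W gives 9>8]
(B,Q,Y): not NE [P1→A gives 7>4; P3→W gives 9>6]
(B,Q,Z): not NE [P2→P gives 6>2; P3→W gives 9>7]
(B,Q,W): not NE [P1→D gives 9>4; P2→P gives 9>1]
(C,P,X): not NE [P2→Q gives 6>2; P3→Z gives 7>2]
(C,P,Y): not NE [P1→D gives 9>6]
(C,P,Z): NE
(C,P,W): not NE [P2→Q gives 9>6; P3→Z gives 7>6]
(C,Q,X): not NE [P1→D gives 9>2; P3→W gives 9>8]
(C,Q,Y): not NE [P1→A gives 7>6; P2→P gives 5>1; P3→W gives 9>1]
(C,Q,Z): not NE [P1→B gives 6>3; P2→P gives 5>4; P3→W gives 9>7]
(C,Q,W): not NE [P1→D gives 9>7]
(D,P,X): not NE [P1→C gives 9>7; P2→Q gives 2>1; P3→Z gives 5>4]
(D,P,Y): not NE [P3→Z gives 5>4]
(D,P,Z): not NE [P1→C gives 9>8]
(D,P,W): not NE [P1→C gives 9>0; P3→Z gives 5>1]
(D,Q,X): not NE [P3→Z gives 6>1]
(D,Q,Y): not NE [P1→A gives 7>3; P3→Z gives 6>4]
(D,Q,Z): not NE [P1→B gives 6>2]
(D,Q,W): not NE [P2→P gives 3>1; P3→Z gives 6>5]

NE set: (C,P,Z)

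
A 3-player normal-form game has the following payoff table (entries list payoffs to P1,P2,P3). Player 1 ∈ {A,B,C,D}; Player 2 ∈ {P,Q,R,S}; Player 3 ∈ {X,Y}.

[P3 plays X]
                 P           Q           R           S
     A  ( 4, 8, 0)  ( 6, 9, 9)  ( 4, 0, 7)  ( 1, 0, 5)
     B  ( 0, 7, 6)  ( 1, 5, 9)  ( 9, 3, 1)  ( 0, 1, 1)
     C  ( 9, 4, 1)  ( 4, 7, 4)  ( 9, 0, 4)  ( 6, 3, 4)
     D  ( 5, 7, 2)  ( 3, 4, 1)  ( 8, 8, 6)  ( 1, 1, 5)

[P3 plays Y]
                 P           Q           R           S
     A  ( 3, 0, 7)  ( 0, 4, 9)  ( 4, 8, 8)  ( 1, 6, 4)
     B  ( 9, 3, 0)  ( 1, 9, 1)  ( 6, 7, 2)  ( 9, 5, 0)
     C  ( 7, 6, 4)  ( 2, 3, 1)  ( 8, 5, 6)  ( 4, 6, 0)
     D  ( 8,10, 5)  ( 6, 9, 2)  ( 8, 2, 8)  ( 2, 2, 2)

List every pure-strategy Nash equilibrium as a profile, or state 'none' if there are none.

(A,P,X): not NE [P1→C gives 9>4; P2→Q gives 9>8; P3→Y gives 7>0]
(A,P,Y): not NE [P1→B gives 9>3; P2→R gives 8>0]
(A,Q,X): NE
(A,Q,Y): not NE [P1→D gives 6>0; P2→R gives 8>4]
(A,R,X): not NE [P1→C gives 9>4; P2→Q gives 9>0; P3→Y gives 8>7]
(A,R,Y): not NE [P1→D gives 8>4]
(A,S,X): not NE [P1→C gives 6>1; P2→Q gives 9>0]
(A,S,Y): not NE [P1→B gives 9>1; P2→R gives 8>6; P3→X gives 5>4]
(B,P,X): not NE [P1→C gives 9>0]
(B,P,Y): not NE [P2→Q gives 9>3; P3→X gives 6>0]
(B,Q,X): not NE [P1→A gives 6>1; P2→P gives 7>5]
(B,Q,Y): not NE [P1→D gives 6>1; P3→X gives 9>1]
(B,R,X): not NE [P2→P gives 7>3; P3→Y gives 2>1]
(B,R,Y): not NE [P1→D gives 8>6; P2→Q gives 9>7]
(B,S,X): not NE [P1→C gives 6>0; P2→P gives 7>1]
(B,S,Y): not NE [P2→Q gives 9>5; P3→X gives 1>0]
(C,P,X): not NE [P2→Q gives 7>4; P3→Y gives 4>1]
(C,P,Y): not NE [P1→B gives 9>7]
(C,Q,X): not NE [P1→A gives 6>4]
(C,Q,Y): not NE [P1→D gives 6>2; P2→S gives 6>3; P3→X gives 4>1]
(C,R,X): not NE [P2→Q gives 7>0; P3→Y gives 6>4]
(C,R,Y): not NE [P2→S gives 6>5]
(C,S,X): not NE [P2→Q gives 7>3]
(C,S,Y): not NE [P1→B gives 9>4; P3→X gives 4>0]
(D,P,X): not NE [P1→C gives 9>5; P2→R gives 8>7; P3→Y gives 5>2]
(D,P,Y): not NE [P1→B gives 9>8]
(D,Q,X): not NE [P1→A gives 6>3; P2→R gives 8>4; P3→Y gives 2>1]
(D,Q,Y): not NE [P2→P gives 10>9]
(D,R,X): not NE [P1→C gives 9>8; P3→Y gives 8>6]
(D,R,Y): not NE [P2→P gives 10>2]
(D,S,X): not NE [P1→C gives 6>1; P2→R gives 8>1]
(D,S,Y): not NE [P1→B gives 9>2; P2→P gives 10>2; P3→X gives 5>2]

PSNE = {(A,Q,X)}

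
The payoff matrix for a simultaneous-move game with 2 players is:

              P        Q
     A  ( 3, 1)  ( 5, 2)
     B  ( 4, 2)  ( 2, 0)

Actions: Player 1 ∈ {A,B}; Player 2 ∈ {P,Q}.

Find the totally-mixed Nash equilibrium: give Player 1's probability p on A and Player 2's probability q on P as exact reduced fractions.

P1 mixes 2/3 on A; P2 mixes 3/4 on P

P1 indiff ⇒ q·3+(1-q)·5 = q·4+(1-q)·2 ⇒ q(-1) = (1-q)(-3) ⇒ q = 3/4
P2 indiff ⇒ p·1+(1-p)·2 = p·2+(1-p)·0 ⇒ p(-1) = (1-p)(-2) ⇒ p = 2/3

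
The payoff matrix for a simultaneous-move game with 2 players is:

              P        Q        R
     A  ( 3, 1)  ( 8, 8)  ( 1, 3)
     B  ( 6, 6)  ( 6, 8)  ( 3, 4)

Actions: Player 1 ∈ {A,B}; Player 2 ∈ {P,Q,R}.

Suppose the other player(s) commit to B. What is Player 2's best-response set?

u_2(P vs B) = 6
u_2(Q vs B) = 8
u_2(R vs B) = 4
max payoff 8 at {Q}

BR_2 = {Q}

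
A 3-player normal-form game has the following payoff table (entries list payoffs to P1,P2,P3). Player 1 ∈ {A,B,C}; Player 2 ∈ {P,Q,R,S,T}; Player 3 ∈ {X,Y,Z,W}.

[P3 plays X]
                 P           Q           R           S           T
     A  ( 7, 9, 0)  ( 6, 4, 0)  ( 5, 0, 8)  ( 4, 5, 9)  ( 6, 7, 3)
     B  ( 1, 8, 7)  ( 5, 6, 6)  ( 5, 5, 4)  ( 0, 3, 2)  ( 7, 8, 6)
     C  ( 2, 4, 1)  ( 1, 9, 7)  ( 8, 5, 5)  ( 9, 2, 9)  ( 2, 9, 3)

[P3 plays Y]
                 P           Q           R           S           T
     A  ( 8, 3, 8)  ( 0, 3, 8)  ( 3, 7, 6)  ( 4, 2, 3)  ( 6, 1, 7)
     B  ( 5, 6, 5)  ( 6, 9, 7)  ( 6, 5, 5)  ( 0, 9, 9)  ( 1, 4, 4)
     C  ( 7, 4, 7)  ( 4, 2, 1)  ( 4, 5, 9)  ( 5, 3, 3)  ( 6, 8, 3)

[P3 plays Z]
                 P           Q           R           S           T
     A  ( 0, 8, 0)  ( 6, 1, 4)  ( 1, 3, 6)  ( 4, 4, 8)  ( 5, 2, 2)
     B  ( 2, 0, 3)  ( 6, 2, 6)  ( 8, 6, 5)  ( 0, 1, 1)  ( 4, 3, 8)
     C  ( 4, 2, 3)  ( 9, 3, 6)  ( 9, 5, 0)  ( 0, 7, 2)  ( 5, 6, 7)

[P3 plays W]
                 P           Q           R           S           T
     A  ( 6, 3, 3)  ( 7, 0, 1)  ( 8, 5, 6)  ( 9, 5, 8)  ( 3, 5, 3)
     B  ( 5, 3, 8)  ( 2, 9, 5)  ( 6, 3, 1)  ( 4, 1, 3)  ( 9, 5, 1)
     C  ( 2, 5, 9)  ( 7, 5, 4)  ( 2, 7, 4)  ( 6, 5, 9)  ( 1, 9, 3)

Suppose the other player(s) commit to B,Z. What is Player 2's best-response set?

argmax u_2 = {R}

u_2(P vs B,Z) = 0
u_2(Q vs B,Z) = 2
u_2(R vs B,Z) = 6
u_2(S vs B,Z) = 1
u_2(T vs B,Z) = 3
max payoff 6 at {R}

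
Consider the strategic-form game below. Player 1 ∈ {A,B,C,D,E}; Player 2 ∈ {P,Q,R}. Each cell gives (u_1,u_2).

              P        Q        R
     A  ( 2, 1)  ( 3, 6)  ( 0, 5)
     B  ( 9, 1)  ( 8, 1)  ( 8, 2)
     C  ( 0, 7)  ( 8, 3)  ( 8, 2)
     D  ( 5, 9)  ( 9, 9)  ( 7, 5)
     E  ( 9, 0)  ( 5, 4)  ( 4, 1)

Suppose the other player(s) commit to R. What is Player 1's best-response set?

argmax u_1 = {B,C}

u_1(A vs R) = 0
u_1(B vs R) = 8
u_1(C vs R) = 8
u_1(D vs R) = 7
u_1(E vs R) = 4
max payoff 8 at {B,C}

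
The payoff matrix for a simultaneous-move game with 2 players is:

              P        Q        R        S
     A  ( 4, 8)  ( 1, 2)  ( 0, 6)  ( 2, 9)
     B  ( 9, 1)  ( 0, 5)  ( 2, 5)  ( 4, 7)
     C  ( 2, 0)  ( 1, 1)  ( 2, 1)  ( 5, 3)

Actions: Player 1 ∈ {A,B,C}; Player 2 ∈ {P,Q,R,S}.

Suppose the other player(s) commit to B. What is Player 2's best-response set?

u_2(P vs B) = 1
u_2(Q vs B) = 5
u_2(R vs B) = 5
u_2(S vs B) = 7
max payoff 7 at {S}

P2 best: {S}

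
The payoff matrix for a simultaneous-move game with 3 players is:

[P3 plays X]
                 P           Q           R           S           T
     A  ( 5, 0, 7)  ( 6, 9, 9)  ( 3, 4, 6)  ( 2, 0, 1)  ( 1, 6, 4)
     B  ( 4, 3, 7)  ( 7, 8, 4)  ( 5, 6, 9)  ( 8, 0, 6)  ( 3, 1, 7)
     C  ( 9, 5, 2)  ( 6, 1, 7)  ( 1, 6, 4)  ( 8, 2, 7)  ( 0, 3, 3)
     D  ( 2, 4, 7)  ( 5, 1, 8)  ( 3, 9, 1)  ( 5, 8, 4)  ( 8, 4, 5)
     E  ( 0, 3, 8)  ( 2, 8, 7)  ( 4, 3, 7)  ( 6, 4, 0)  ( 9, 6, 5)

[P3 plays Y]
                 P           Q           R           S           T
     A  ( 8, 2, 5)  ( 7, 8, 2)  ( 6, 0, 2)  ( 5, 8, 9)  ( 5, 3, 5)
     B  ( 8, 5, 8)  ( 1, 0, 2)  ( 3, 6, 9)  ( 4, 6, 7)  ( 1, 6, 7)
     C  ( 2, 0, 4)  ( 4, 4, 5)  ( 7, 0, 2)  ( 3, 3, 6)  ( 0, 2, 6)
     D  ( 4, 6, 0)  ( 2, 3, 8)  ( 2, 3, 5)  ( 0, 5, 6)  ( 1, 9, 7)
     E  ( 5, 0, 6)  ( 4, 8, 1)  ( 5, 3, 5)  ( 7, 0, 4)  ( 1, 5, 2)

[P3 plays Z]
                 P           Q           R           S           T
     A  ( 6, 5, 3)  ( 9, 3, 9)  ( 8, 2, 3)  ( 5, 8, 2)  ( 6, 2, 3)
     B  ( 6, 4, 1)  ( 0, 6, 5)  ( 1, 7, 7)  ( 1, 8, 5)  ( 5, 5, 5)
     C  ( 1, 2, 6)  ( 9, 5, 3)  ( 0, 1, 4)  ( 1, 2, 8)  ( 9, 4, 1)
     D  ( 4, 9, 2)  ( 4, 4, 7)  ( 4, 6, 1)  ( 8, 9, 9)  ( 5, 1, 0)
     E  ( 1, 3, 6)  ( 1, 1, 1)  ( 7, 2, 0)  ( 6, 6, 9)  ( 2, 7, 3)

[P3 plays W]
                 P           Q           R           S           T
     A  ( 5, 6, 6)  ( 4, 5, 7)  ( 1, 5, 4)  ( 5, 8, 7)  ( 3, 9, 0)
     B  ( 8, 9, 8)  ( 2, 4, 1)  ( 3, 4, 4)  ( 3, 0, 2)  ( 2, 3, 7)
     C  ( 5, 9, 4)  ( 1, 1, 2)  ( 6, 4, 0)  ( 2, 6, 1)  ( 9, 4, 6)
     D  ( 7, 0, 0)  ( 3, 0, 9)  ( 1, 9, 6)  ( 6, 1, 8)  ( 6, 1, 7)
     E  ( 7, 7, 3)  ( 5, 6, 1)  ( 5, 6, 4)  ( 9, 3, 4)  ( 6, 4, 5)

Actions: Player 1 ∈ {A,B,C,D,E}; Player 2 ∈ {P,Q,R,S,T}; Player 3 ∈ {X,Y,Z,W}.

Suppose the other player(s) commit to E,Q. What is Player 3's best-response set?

u_3(X vs E,Q) = 7
u_3(Y vs E,Q) = 1
u_3(Z vs E,Q) = 1
u_3(W vs E,Q) = 1
max payoff 7 at {X}

BR_3 = {X}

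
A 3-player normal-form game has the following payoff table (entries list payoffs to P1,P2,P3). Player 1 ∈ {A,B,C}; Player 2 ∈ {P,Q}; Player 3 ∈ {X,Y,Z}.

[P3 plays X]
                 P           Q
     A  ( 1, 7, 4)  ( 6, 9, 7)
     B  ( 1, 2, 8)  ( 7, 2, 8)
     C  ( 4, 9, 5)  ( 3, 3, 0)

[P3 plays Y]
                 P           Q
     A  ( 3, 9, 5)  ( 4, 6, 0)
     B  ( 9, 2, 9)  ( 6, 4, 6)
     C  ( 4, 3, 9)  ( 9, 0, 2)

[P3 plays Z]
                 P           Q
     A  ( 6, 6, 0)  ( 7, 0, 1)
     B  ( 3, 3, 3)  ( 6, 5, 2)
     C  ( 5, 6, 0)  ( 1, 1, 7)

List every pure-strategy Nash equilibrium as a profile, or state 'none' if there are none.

PSNE = {(B,Q,X)}

(A,P,X): not NE [P1→C gives 4>1; P2→Q gives 9>7; P3→Y gives 5>4]
(A,P,Y): not NE [P1→B gives 9>3]
(A,P,Z): not NE [P3→Y gives 5>0]
(A,Q,X): not NE [P1→B gives 7>6]
(A,Q,Y): not NE [P1→C gives 9>4; P2→P gives 9>6; P3→X gives 7>0]
(A,Q,Z): not NE [P2→P gives 6>0; P3→X gives 7>1]
(B,P,X): not NE [P1→C gives 4>1; P3→Y gives 9>8]
(B,P,Y): not NE [P2→Q gives 4>2]
(B,P,Z): not NE [P1→A gives 6>3; P2→Q gives 5>3; P3→Y gives 9>3]
(B,Q,X): NE
(B,Q,Y): not NE [P1→C gives 9>6; P3→X gives 8>6]
(B,Q,Z): not NE [P1→A gives 7>6; P3→X gives 8>2]
(C,P,X): not NE [P3→Y gives 9>5]
(C,P,Y): not NE [P1→B gives 9>4]
(C,P,Z): not NE [P1→A gives 6>5; P3→Y gives 9>0]
(C,Q,X): not NE [P1→B gives 7>3; P2→P gives 9>3; P3→Z gives 7>0]
(C,Q,Y): not NE [P2→P gives 3>0; P3→Z gives 7>2]
(C,Q,Z): not NE [P1→A gives 7>1; P2→P gives 6>1]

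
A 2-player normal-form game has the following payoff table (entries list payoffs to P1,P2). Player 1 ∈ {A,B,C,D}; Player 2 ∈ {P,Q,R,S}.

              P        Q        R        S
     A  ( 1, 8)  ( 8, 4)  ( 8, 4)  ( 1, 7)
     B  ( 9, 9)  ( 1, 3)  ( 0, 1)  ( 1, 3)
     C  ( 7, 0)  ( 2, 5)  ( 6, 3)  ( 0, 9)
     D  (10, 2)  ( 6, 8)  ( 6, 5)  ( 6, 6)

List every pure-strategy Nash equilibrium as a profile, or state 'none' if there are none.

PSNE: ∅

(A,P): not NE [P1→D gives 10>1]
(A,Q): not NE [P2→P gives 8>4]
(A,R): not NE [P2→P gives 8>4]
(A,S): not NE [P1→D gives 6>1; P2→P gives 8>7]
(B,P): not NE [P1→D gives 10>9]
(B,Q): not NE [P1→A gives 8>1; P2→P gives 9>3]
(B,R): not NE [P1→A gives 8>0; P2→P gives 9>1]
(B,S): not NE [P1→D gives 6>1; P2→P gives 9>3]
(C,P): not NE [P1→D gives 10>7; P2→S gives 9>0]
(C,Q): not NE [P1→A gives 8>2; P2→S gives 9>5]
(C,R): not NE [P1→A gives 8>6; P2→S gives 9>3]
(C,S): not NE [P1→D gives 6>0]
(D,P): not NE [P2→Q gives 8>2]
(D,Q): not NE [P1→A gives 8>6]
(D,R): not NE [P1→A gives 8>6; P2→Q gives 8>5]
(D,S): not NE [P2→Q gives 8>6]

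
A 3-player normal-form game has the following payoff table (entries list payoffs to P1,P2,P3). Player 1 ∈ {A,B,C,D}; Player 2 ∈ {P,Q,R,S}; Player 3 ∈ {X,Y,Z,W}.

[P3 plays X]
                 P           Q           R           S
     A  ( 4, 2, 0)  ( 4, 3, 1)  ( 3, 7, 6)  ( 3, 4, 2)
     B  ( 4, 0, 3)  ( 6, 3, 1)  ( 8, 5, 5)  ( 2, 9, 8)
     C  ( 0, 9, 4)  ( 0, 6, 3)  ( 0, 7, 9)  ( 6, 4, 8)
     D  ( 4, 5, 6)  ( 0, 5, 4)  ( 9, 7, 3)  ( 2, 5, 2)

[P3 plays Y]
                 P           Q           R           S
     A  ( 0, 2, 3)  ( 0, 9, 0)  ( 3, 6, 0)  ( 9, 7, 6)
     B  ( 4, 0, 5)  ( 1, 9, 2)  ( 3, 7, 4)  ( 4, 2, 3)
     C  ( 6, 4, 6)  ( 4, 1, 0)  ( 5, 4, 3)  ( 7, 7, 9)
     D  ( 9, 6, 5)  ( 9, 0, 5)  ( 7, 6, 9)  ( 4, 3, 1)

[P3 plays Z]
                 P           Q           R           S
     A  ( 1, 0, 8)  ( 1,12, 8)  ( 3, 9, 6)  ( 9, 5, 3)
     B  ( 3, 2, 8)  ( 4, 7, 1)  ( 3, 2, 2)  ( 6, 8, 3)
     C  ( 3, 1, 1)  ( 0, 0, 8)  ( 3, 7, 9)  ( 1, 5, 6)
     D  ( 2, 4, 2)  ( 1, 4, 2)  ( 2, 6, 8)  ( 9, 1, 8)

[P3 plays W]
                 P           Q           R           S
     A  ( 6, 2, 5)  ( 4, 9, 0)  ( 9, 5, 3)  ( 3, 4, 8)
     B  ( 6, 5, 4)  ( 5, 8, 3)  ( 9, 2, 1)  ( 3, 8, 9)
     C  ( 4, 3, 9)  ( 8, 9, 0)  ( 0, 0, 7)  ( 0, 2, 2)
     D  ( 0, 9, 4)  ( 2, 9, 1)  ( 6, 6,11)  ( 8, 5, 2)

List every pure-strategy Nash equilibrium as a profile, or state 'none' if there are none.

Nash profiles: (C,R,Z)

(A,P,X): not NE [P2→R gives 7>2; P3→Z gives 8>0]
(A,P,Y): not NE [P1→D gives 9>0; P2→Q gives 9>2; P3→Z gives 8>3]
(A,P,Z): not NE [P1→C gives 3>1; P2→Q gives 12>0]
(A,P,W): not NE [P2→Q gives 9>2; P3→Z gives 8>5]
(A,Q,X): not NE [P1→B gives 6>4; P2→R gives 7>3; P3→Z gives 8>1]
(A,Q,Y): not NE [P1→D gives 9>0; P3→Z gives 8>0]
(A,Q,Z): not NE [P1→B gives 4>1]
(A,Q,W): not NE [P1→C gives 8>4; P3→Z gives 8>0]
(A,R,X): not NE [P1→D gives 9>3]
(A,R,Y): not NE [P1→D gives 7>3; P2→Q gives 9>6; P3→Z gives 6>0]
(A,R,Z): not NE [P2→Q gives 12>9]
(A,R,W): not NE [P2→Q gives 9>5; P3→Z gives 6>3]
(A,S,X): not NE [P1→C gives 6>3; P2→R gives 7>4; P3→W gives 8>2]
(A,S,Y): not NE [P2→Q gives 9>7; P3→W gives 8>6]
(A,S,Z): not NE [P2→Q gives 12>5; P3→W gives 8>3]
(A,S,W): not NE [P1→D gives 8>3; P2→Q gives 9>4]
(B,P,X): not NE [P2→S gives 9>0; P3→Z gives 8>3]
(B,P,Y): not NE [P1→D gives 9>4; P2→Q gives 9>0; P3→Z gives 8>5]
(B,P,Z): not NE [P2→S gives 8>2]
(B,P,W): not NE [P2→S gives 8>5; P3→Z gives 8>4]
(B,Q,X): not NE [P2→S gives 9>3; P3→W gives 3>1]
(B,Q,Y): not NE [P1→D gives 9>1; P3→W gives 3>2]
(B,Q,Z): not NE [P2→S gives 8>7; P3→W gives 3>1]
(B,Q,W): not NE [P1→C gives 8>5]
(B,R,X): not NE [P1→D gives 9>8; P2→S gives 9>5]
(B,R,Y): not NE [P1→D gives 7>3; P2→Q gives 9>7; P3→X gives 5>4]
(B,R,Z): not NE [P2→S gives 8>2; P3→X gives 5>2]
(B,R,W): not NE [P2→S gives 8>2; P3→X gives 5>1]
(B,S,X): not NE [P1→C gives 6>2; P3→W gives 9>8]
(B,S,Y): not NE [P1→A gives 9>4; P2→Q gives 9>2; P3→W gives 9>3]
(B,S,Z): not NE [P1→D gives 9>6; P3→W gives 9>3]
(B,S,W): not NE [P1→D gives 8>3]
(C,P,X): not NE [P1→D gives 4>0; P3→W gives 9>4]
(C,P,Y): not NE [P1→D gives 9>6; P2→S gives 7>4; P3→W gives 9>6]
(C,P,Z): not NE [P2→R gives 7>1; P3→W gives 9>1]
(C,P,W): not NE [P1→B gives 6>4; P2→Q gives 9>3]
(C,Q,X): not NE [P1→B gives 6>0; P2→P gives 9>6; P3→Z gives 8>3]
(C,Q,Y): not NE [P1→D gives 9>4; P2→S gives 7>1; P3→Z gives 8>0]
(C,Q,Z): not NE [P1→B gives 4>0; P2→R gives 7>0]
(C,Q,W): not NE [P3→Z gives 8>0]
(C,R,X): not NE [P1→D gives 9>0; P2→P gives 9>7]
(C,R,Y): not NE [P1→D gives 7>5; P2→S gives 7>4; P3→Z gives 9>3]
(C,R,Z): NE
(C,R,W): not NE [P1→B gives 9>0; P2→Q gives 9>0; P3→Z gives 9>7]
(C,S,X): not NE [P2→P gives 9>4; P3→Y gives 9>8]
(C,S,Y): not NE [P1→A gives 9>7]
(C,S,Z): not NE [P1→D gives 9>1; P2→R gives 7>5; P3→Y gives 9>6]
(C,S,W): not NE [P1→D gives 8>0; P2→Q gives 9>2; P3→Y gives 9>2]
(D,P,X): not NE [P2→R gives 7>5]
(D,P,Y): not NE [P3→X gives 6>5]
(D,P,Z): not NE [P1→C gives 3>2; P2→R gives 6>4; P3→X gives 6>2]
(D,P,W): not NE [P1→B gives 6>0; P3→X gives 6>4]
(D,Q,X): not NE [P1→B gives 6>0; P2→R gives 7>5; P3→Y gives 5>4]
(D,Q,Y): not NE [P2→R gives 6>0]
(D,Q,Z): not NE [P1→B gives 4>1; P2→R gives 6>4; P3→Y gives 5>2]
(D,Q,W): not NE [P1→C gives 8>2; P3→Y gives 5>1]
(D,R,X): not NE [P3→W gives 11>3]
(D,R,Y): not NE [P3→W gives 11>9]
(D,R,Z): not NE [P1→C gives 3>2; P3→W gives 11>8]
(D,R,W): not NE [P1→B gives 9>6; P2→Q gives 9>6]
(D,S,X): not NE [P1→C gives 6>2; P2→R gives 7>5; P3→Z gives 8>2]
(D,S,Y): not NE [P1→A gives 9>4; P2→R gives 6>3; P3→Z gives 8>1]
(D,S,Z): not NE [P2→R gives 6>1]
(D,S,W): not NE [P2→Q gives 9>5; P3→Z gives 8>2]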